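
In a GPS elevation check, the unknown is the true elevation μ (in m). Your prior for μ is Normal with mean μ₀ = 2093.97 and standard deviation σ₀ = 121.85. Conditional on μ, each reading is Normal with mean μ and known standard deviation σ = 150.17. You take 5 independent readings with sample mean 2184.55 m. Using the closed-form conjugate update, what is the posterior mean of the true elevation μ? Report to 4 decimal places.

2163.4454

For Normal data with known variance σ², a Normal(μ₀, σ₀²) prior on μ is conjugate. Posterior precision = 1/σ₀² + n/σ²; posterior mean is the precision-weighted average of μ₀ and x̄.
n·x̄ = 5·2184.55 = 10922.75.
σ₀² = 121.85² = 14847.4225, σ² = 150.17² = 22551.0289; σ² + n·σ₀² = 22551.0289 + 5·14847.4225 = 96788.1414.
Posterior mean = (μ₀/σ₀² + n·x̄/σ²)/(1/σ₀² + n/σ²) = (σ²·μ₀ + σ₀²·n·x̄)/(σ² + n·σ₀²) = (22551.0289·2093.97 + 14847.4225·10922.75)/96788.1414 = 209395862.097608/96788.1414 = 2163.4454.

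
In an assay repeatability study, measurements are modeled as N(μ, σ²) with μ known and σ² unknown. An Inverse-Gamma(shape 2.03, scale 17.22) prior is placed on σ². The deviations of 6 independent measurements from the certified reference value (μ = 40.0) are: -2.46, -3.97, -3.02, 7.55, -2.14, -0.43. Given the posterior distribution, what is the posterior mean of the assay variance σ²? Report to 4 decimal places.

15.7742

With known mean μ and an Inverse-Gamma(α, β) prior on σ², the Normal likelihood is conjugate: posterior is Inv-Gamma(α + n/2, β + Σ(xᵢ−μ)²/2).
Σ(xᵢ−μ)² = (-2.46)² + (-3.97)² + (-3.02)² + (7.55)² + (-2.14)² + (-0.43)² = 92.6999.
Posterior: Inv-Gamma(2.03 + 6/2, 17.22 + 92.6999/2) = Inv-Gamma(5.03, 63.56995).
E[σ²|data] = β/(α−1) = 63.56995/4.03 = 15.7742.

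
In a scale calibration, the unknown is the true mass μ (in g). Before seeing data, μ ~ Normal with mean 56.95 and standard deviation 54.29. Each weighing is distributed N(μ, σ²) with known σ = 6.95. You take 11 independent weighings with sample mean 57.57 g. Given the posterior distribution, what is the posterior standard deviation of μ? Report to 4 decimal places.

2.0939

For Normal data with known variance σ², a Normal(μ₀, σ₀²) prior on μ is conjugate. Posterior precision = 1/σ₀² + n/σ²; posterior mean is the precision-weighted average of μ₀ and x̄.
σ₀² = 54.29² = 2947.4041, σ² = 6.95² = 48.3025; σ² + n·σ₀² = 48.3025 + 11·2947.4041 = 32469.7476.
Posterior precision = 1/σ₀² + n/σ² = 1/2947.4041 + 11/48.3025 = (σ² + n·σ₀²)/(σ₀²σ²) = 32469.7476/(2947.4041·48.3025); posterior variance σₙ² = σ₀²σ²/(σ² + n·σ₀²) = 2947.4041·48.3025/32469.7476 = 4.384604.
Posterior SD = √σₙ² = √(2947.4041·48.3025/32469.7476) = 2.0939.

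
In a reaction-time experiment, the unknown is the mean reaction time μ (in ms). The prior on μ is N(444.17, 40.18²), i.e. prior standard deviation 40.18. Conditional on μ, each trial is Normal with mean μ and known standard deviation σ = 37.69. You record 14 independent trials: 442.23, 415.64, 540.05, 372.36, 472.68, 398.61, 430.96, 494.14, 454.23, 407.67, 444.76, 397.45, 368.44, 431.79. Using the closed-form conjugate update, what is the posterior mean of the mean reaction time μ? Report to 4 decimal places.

434.2660

For Normal data with known variance σ², a Normal(μ₀, σ₀²) prior on μ is conjugate. Posterior precision = 1/σ₀² + n/σ²; posterior mean is the precision-weighted average of μ₀ and x̄.
Σxᵢ = 442.23 + 415.64 + 540.05 + 372.36 + 472.68 + 398.61 + 430.96 + 494.14 + 454.23 + 407.67 + 444.76 + 397.45 + 368.44 + 431.79 = 6071.01, so n·x̄ = 6071.01.
σ₀² = 40.18² = 1614.4324, σ² = 37.69² = 1420.5361; σ² + n·σ₀² = 1420.5361 + 14·1614.4324 = 24022.5897.
Posterior mean = (μ₀/σ₀² + n·x̄/σ²)/(1/σ₀² + n/σ²) = (σ²·μ₀ + σ₀²·n·x̄)/(σ² + n·σ₀²) = (1420.5361·444.17 + 1614.4324·6071.01)/24022.5897 = 10432194.764261/24022.5897 = 434.2660.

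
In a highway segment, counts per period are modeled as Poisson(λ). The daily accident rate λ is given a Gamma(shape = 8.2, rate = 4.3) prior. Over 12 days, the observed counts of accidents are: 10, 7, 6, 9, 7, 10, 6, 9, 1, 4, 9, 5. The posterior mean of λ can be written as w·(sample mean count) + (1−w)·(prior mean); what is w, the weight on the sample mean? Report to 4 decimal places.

0.7362

With a Gamma(shape α, rate β) prior, the Poisson likelihood is conjugate: the posterior is Gamma(α + ΣXᵢ, β + n).
Posterior mean = (α₀+S)/(β₀+n) = [n/(β₀+n)]·(S/n) + [β₀/(β₀+n)]·(α₀/β₀), so only n and β₀ enter the weight.
Weight on data w = n/(β₀+n) = 12/(4.3+12) = 12/16.3 = 0.7362.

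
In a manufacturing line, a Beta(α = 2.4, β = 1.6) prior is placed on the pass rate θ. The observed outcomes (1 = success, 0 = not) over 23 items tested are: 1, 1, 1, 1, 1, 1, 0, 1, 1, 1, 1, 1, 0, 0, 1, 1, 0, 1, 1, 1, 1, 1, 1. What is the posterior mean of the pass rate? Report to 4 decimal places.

0.7926

The Beta prior is conjugate to a Binomial/Bernoulli likelihood; the update adds successes to α and failures to β.
Posterior: Beta(α+k, β+n−k) = Beta(2.4+19, 1.6+4) = Beta(21.4, 5.6).
Posterior mean = α/(α+β) = 21.4/27.0 = 0.7926.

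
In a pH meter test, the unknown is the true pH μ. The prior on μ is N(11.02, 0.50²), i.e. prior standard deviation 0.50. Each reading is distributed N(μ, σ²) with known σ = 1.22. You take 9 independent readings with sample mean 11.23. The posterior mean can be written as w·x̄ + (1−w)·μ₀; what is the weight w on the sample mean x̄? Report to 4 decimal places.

0.6019

For Normal data with known variance σ², a Normal(μ₀, σ₀²) prior on μ is conjugate. Posterior precision = 1/σ₀² + n/σ²; posterior mean is the precision-weighted average of μ₀ and x̄.
σ₀² = 0.50² = 0.25, σ² = 1.22² = 1.4884. Prior precision 1/σ₀² = 1/0.25; data precision n/σ² = 9/1.4884.
w = (n/σ²)/(1/σ₀² + n/σ²) = n·σ₀²/(σ² + n·σ₀²) = 9·0.25/(1.4884 + 9·0.25) = 2.25/3.7384 = 0.6019.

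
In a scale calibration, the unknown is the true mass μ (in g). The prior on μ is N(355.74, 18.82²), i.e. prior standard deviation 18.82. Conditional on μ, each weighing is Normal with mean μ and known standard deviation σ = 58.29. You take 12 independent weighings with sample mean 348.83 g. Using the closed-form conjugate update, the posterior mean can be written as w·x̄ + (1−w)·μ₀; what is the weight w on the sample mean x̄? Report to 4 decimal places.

For Normal data with known variance σ², a Normal(μ₀, σ₀²) prior on μ is conjugate. Posterior precision = 1/σ₀² + n/σ²; posterior mean is the precision-weighted average of μ₀ and x̄.
σ₀² = 18.82² = 354.1924, σ² = 58.29² = 3397.7241. Prior precision 1/σ₀² = 1/354.1924; data precision n/σ² = 12/3397.7241.
w = (n/σ²)/(1/σ₀² + n/σ²) = n·σ₀²/(σ² + n·σ₀²) = 12·354.1924/(3397.7241 + 12·354.1924) = 4250.3088/7648.0329 = 0.5557.

0.5557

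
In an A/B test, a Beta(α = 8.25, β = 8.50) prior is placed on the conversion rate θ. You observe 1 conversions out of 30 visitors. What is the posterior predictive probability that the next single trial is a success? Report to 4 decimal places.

0.1979

The Beta prior is conjugate to a Binomial/Bernoulli likelihood; the update adds successes to α and failures to β.
Posterior: Beta(α+k, β+n−k) = Beta(8.25+1, 8.50+29) = Beta(9.25, 37.50).
For a single future Bernoulli trial, P(success | data) = α/(α+β) = 0.1979.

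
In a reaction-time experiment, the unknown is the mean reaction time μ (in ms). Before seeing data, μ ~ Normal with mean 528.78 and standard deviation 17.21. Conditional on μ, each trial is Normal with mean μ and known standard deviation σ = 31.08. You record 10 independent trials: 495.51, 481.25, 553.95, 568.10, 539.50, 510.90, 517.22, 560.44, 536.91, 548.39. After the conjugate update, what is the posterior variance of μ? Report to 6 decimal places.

72.840610

For Normal data with known variance σ², a Normal(μ₀, σ₀²) prior on μ is conjugate. Posterior precision = 1/σ₀² + n/σ²; posterior mean is the precision-weighted average of μ₀ and x̄.
σ₀² = 17.21² = 296.1841, σ² = 31.08² = 965.9664; σ² + n·σ₀² = 965.9664 + 10·296.1841 = 3927.8074.
Posterior precision = 1/σ₀² + n/σ² = 1/296.1841 + 10/965.9664 = (σ² + n·σ₀²)/(σ₀²σ²) = 3927.8074/(296.1841·965.9664); posterior variance σₙ² = σ₀²σ²/(σ² + n·σ₀²) = 296.1841·965.9664/3927.8074 = 72.840610.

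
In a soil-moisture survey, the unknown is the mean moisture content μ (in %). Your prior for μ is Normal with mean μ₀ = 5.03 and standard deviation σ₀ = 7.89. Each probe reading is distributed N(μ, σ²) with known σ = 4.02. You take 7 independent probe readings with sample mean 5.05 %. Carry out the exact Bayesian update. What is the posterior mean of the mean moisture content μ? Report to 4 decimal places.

For Normal data with known variance σ², a Normal(μ₀, σ₀²) prior on μ is conjugate. Posterior precision = 1/σ₀² + n/σ²; posterior mean is the precision-weighted average of μ₀ and x̄.
n·x̄ = 7·5.05 = 35.35.
σ₀² = 7.89² = 62.2521, σ² = 4.02² = 16.1604; σ² + n·σ₀² = 16.1604 + 7·62.2521 = 451.9251.
Posterior mean = (μ₀/σ₀² + n·x̄/σ²)/(1/σ₀² + n/σ²) = (σ²·μ₀ + σ₀²·n·x̄)/(σ² + n·σ₀²) = (16.1604·5.03 + 62.2521·35.35)/451.9251 = 2281.898547/451.9251 = 5.0493.

5.0493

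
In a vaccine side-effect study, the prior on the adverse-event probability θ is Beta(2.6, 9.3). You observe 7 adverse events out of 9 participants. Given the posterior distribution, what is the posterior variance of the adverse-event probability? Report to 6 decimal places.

0.011340

The Beta prior is conjugate to a Binomial/Bernoulli likelihood; the update adds successes to α and failures to β.
Posterior: Beta(α+k, β+n−k) = Beta(2.6+7, 9.3+2) = Beta(9.6, 11.3).
Var = αβ/((α+β)²(α+β+1)) = 9.6·11.3/(20.9²·21.9) = 0.011340.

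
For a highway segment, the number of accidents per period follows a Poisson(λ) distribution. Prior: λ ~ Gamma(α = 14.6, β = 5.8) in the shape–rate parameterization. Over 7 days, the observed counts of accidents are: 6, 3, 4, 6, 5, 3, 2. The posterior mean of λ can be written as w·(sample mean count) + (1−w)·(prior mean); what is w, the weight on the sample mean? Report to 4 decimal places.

With a Gamma(shape α, rate β) prior, the Poisson likelihood is conjugate: the posterior is Gamma(α + ΣXᵢ, β + n).
Posterior mean = (α₀+S)/(β₀+n) = [n/(β₀+n)]·(S/n) + [β₀/(β₀+n)]·(α₀/β₀), so only n and β₀ enter the weight.
Weight on data w = n/(β₀+n) = 7/(5.8+7) = 7/12.8 = 0.5469.

0.5469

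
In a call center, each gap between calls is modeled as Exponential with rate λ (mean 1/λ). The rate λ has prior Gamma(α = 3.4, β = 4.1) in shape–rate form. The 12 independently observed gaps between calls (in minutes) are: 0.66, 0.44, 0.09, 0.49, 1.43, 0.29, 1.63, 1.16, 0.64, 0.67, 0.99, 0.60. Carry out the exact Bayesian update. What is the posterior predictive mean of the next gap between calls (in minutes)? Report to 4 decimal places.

0.9160

With a Gamma(shape α, rate β) prior on the exponential rate λ, the posterior after n observations with total T = Σxᵢ is Gamma(α+n, β+T).
Sum of observations T = 9.09 minutes; n = 12.
Posterior: Gamma(3.4+12, 4.1+9.09) = Gamma(15.4, 13.19).
The predictive distribution for the next observation is Lomax; its mean is β/(α−1) = 13.19/14.4 = 0.9160.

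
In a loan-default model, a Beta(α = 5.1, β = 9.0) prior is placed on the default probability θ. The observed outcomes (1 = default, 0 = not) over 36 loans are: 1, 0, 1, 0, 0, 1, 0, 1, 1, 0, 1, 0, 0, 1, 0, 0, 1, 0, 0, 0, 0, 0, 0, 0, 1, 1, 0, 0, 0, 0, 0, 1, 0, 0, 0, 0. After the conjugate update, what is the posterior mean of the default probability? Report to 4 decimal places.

0.3214

The Beta prior is conjugate to a Binomial/Bernoulli likelihood; the update adds successes to α and failures to β.
Posterior: Beta(α+k, β+n−k) = Beta(5.1+11, 9.0+25) = Beta(16.1, 34.0).
Posterior mean = α/(α+β) = 16.1/50.1 = 0.3214.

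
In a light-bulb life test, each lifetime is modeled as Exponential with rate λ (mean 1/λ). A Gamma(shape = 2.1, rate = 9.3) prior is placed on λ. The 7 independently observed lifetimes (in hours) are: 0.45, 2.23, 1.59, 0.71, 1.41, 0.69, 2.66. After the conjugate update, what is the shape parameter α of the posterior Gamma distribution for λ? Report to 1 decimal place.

9.1

With a Gamma(shape α, rate β) prior on the exponential rate λ, the posterior after n observations with total T = Σxᵢ is Gamma(α+n, β+T).
Sum of observations T = 9.74 hours; n = 7.
Posterior: Gamma(2.1+7, 9.3+9.74) = Gamma(9.1, 19.04).
Posterior α = 9.1.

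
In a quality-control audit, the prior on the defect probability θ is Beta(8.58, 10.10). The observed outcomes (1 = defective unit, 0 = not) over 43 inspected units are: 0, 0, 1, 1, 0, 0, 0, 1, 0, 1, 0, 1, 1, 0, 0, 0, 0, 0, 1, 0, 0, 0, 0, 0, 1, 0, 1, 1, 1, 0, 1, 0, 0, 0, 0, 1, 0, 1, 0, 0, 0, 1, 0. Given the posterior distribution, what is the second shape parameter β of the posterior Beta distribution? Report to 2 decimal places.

38.10

The Beta prior is conjugate to a Binomial/Bernoulli likelihood; the update adds successes to α and failures to β.
Posterior: Beta(α+k, β+n−k) = Beta(8.58+15, 10.10+28) = Beta(23.58, 38.10).
Posterior β = 38.10.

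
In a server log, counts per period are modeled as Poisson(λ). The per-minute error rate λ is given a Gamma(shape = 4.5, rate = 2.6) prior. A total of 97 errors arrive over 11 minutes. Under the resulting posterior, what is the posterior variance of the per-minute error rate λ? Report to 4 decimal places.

0.5488

With a Gamma(shape α, rate β) prior, the Poisson likelihood is conjugate: the posterior is Gamma(α + ΣXᵢ, β + n).
Posterior: Gamma(α+S, β+n) = Gamma(4.5+97, 2.6+11) = Gamma(101.5, 13.6).
Var = α/β² = 101.5/13.6² = 0.5488.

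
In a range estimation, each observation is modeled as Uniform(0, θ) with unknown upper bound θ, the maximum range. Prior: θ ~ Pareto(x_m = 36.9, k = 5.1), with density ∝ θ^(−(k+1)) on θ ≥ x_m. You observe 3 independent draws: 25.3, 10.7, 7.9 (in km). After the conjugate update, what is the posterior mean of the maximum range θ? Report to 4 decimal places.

42.0972

A Pareto(scale x_m, shape k) prior on the upper bound θ of Uniform(0, θ) is conjugate: posterior is Pareto(max(x_m, max xᵢ), k + n).
Sample maximum = 25.3; prior scale x_m = 36.9 → posterior scale = max = 36.9.
Posterior shape = 5.1 + 3 = 8.1.
E[θ|data] = k·x_m/(k−1) = 8.1·36.9/7.1 = 42.0972.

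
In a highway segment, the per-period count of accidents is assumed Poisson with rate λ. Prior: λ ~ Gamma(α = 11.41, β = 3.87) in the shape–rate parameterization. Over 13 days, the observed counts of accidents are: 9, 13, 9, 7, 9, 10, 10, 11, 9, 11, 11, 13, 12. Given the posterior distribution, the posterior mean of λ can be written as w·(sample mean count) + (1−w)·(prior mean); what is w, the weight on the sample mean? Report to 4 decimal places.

With a Gamma(shape α, rate β) prior, the Poisson likelihood is conjugate: the posterior is Gamma(α + ΣXᵢ, β + n).
Posterior mean = (α₀+S)/(β₀+n) = [n/(β₀+n)]·(S/n) + [β₀/(β₀+n)]·(α₀/β₀), so only n and β₀ enter the weight.
Weight on data w = n/(β₀+n) = 13/(3.87+13) = 13/16.87 = 0.7706.

0.7706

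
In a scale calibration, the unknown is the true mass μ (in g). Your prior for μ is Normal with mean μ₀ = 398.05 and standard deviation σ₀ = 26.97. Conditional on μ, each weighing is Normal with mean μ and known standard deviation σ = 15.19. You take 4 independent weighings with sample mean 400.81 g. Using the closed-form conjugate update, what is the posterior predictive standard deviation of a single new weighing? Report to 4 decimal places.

For Normal data with known variance σ², a Normal(μ₀, σ₀²) prior on μ is conjugate. Posterior precision = 1/σ₀² + n/σ²; posterior mean is the precision-weighted average of μ₀ and x̄.
σ₀² = 26.97² = 727.3809, σ² = 15.19² = 230.7361; σ² + n·σ₀² = 230.7361 + 4·727.3809 = 3140.2597.
Posterior precision = 1/σ₀² + n/σ² = 1/727.3809 + 4/230.7361 = (σ² + n·σ₀²)/(σ₀²σ²) = 3140.2597/(727.3809·230.7361); posterior variance σₙ² = σ₀²σ²/(σ² + n·σ₀²) = 727.3809·230.7361/3140.2597 = 53.445590.
Predictive variance for one new observation = σₙ² + σ² = 727.3809·230.7361/3140.2597 + 230.7361 = σ²·(σ₀² + 3140.2597)/3140.2597 = 230.7361·3867.6406/3140.2597 = 284.181690; SD = √(230.7361·3867.6406/3140.2597) = 16.8577.

16.8577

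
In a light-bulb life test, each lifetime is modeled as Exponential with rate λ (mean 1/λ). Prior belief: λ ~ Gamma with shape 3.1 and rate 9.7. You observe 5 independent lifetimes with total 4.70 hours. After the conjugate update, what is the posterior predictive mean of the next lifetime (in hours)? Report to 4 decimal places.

2.0282

With a Gamma(shape α, rate β) prior on the exponential rate λ, the posterior after n observations with total T = Σxᵢ is Gamma(α+n, β+T).
Posterior: Gamma(3.1+5, 9.7+4.70) = Gamma(8.1, 14.40).
The predictive distribution for the next observation is Lomax; its mean is β/(α−1) = 14.40/7.1 = 2.0282.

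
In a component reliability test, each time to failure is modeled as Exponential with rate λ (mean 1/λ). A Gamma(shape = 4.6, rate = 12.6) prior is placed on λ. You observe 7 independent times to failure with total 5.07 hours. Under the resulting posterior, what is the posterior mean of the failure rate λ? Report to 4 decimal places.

With a Gamma(shape α, rate β) prior on the exponential rate λ, the posterior after n observations with total T = Σxᵢ is Gamma(α+n, β+T).
Posterior: Gamma(4.6+7, 12.6+5.07) = Gamma(11.6, 17.67).
Posterior mean of λ = α/β = 11.6/17.67 = 0.6565.

0.6565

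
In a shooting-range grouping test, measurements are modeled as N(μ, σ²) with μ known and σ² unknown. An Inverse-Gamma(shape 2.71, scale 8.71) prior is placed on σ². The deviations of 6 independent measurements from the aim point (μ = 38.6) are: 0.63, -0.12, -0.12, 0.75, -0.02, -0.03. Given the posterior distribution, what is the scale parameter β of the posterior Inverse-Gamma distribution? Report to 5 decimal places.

With known mean μ and an Inverse-Gamma(α, β) prior on σ², the Normal likelihood is conjugate: posterior is Inv-Gamma(α + n/2, β + Σ(xᵢ−μ)²/2).
Σ(xᵢ−μ)² = (0.63)² + (-0.12)² + (-0.12)² + (0.75)² + (-0.02)² + (-0.03)² = 0.9895.
Posterior: Inv-Gamma(2.71 + 6/2, 8.71 + 0.9895/2) = Inv-Gamma(5.71, 9.20475).
Posterior β = 9.20475.

9.20475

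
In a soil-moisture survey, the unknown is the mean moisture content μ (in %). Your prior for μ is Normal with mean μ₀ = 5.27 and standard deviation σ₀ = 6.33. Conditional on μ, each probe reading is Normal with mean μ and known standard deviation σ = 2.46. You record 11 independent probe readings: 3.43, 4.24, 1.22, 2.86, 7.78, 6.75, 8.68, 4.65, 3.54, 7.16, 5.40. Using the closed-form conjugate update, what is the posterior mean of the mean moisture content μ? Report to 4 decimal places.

For Normal data with known variance σ², a Normal(μ₀, σ₀²) prior on μ is conjugate. Posterior precision = 1/σ₀² + n/σ²; posterior mean is the precision-weighted average of μ₀ and x̄.
Σxᵢ = 3.43 + 4.24 + 1.22 + 2.86 + 7.78 + 6.75 + 8.68 + 4.65 + 3.54 + 7.16 + 5.40 = 55.71, so n·x̄ = 55.71.
σ₀² = 6.33² = 40.0689, σ² = 2.46² = 6.0516; σ² + n·σ₀² = 6.0516 + 11·40.0689 = 446.8095.
Posterior mean = (μ₀/σ₀² + n·x̄/σ²)/(1/σ₀² + n/σ²) = (σ²·μ₀ + σ₀²·n·x̄)/(σ² + n·σ₀²) = (6.0516·5.27 + 40.0689·55.71)/446.8095 = 2264.130351/446.8095 = 5.0673.

5.0673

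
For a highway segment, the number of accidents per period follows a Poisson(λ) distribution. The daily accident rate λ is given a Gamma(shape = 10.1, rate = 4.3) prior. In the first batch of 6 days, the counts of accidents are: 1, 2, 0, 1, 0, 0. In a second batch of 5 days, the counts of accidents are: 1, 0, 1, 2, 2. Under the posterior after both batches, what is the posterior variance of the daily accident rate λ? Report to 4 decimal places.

With a Gamma(shape α, rate β) prior, the Poisson likelihood is conjugate: the posterior is Gamma(α + ΣXᵢ, β + n).
Batch 1: sum of counts S = 4 over n = 6 days.
After batch 1: Gamma(α+S, β+n) = Gamma(10.1+4, 4.3+6) = Gamma(14.1, 10.3).
Batch 2: sum of counts S = 6 over n = 5 days.
After batch 2: Gamma(α+S, β+n) = Gamma(14.1+6, 10.3+5) = Gamma(20.1, 15.3).
Var = α/β² = 20.1/15.3² = 0.0859.

0.0859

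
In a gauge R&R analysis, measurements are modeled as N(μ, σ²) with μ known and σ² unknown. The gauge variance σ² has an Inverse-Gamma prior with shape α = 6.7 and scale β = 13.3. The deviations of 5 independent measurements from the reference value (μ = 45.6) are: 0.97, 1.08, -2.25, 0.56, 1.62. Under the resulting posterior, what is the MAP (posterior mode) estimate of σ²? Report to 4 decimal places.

1.7994

With known mean μ and an Inverse-Gamma(α, β) prior on σ², the Normal likelihood is conjugate: posterior is Inv-Gamma(α + n/2, β + Σ(xᵢ−μ)²/2).
Σ(xᵢ−μ)² = (0.97)² + (1.08)² + (-2.25)² + (0.56)² + (1.62)² = 10.1078.
Posterior: Inv-Gamma(6.7 + 5/2, 13.3 + 10.1078/2) = Inv-Gamma(9.20, 18.35390).
Mode = β/(α+1) = 18.35390/10.20 = 1.7994.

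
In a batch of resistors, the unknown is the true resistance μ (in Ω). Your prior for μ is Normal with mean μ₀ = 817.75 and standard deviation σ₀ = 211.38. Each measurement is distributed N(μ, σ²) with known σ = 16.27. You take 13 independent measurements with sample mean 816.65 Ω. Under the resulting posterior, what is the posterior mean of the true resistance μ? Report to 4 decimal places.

816.6505

For Normal data with known variance σ², a Normal(μ₀, σ₀²) prior on μ is conjugate. Posterior precision = 1/σ₀² + n/σ²; posterior mean is the precision-weighted average of μ₀ and x̄.
n·x̄ = 13·816.65 = 10616.45.
σ₀² = 211.38² = 44681.5044, σ² = 16.27² = 264.7129; σ² + n·σ₀² = 264.7129 + 13·44681.5044 = 581124.2701.
Posterior mean = (μ₀/σ₀² + n·x̄/σ²)/(1/σ₀² + n/σ²) = (σ²·μ₀ + σ₀²·n·x̄)/(σ² + n·σ₀²) = (264.7129·817.75 + 44681.5044·10616.45)/581124.2701 = 474575426.361355/581124.2701 = 816.6505.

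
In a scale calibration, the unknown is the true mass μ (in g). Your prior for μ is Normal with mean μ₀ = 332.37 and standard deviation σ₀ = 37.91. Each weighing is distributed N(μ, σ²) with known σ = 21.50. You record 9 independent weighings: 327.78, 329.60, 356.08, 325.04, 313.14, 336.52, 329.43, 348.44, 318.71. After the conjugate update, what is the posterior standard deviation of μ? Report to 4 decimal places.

For Normal data with known variance σ², a Normal(μ₀, σ₀²) prior on μ is conjugate. Posterior precision = 1/σ₀² + n/σ²; posterior mean is the precision-weighted average of μ₀ and x̄.
σ₀² = 37.91² = 1437.1681, σ² = 21.50² = 462.25; σ² + n·σ₀² = 462.25 + 9·1437.1681 = 13396.7629.
Posterior precision = 1/σ₀² + n/σ² = 1/1437.1681 + 9/462.25 = (σ² + n·σ₀²)/(σ₀²σ²) = 13396.7629/(1437.1681·462.25); posterior variance σₙ² = σ₀²σ²/(σ² + n·σ₀²) = 1437.1681·462.25/13396.7629 = 49.588916.
Posterior SD = √σₙ² = √(1437.1681·462.25/13396.7629) = 7.0419.

7.0419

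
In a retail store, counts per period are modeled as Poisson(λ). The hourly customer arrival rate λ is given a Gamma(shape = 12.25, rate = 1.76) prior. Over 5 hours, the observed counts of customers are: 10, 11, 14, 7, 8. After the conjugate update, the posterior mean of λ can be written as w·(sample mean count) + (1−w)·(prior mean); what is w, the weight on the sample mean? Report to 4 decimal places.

With a Gamma(shape α, rate β) prior, the Poisson likelihood is conjugate: the posterior is Gamma(α + ΣXᵢ, β + n).
Posterior mean = (α₀+S)/(β₀+n) = [n/(β₀+n)]·(S/n) + [β₀/(β₀+n)]·(α₀/β₀), so only n and β₀ enter the weight.
Weight on data w = n/(β₀+n) = 5/(1.76+5) = 5/6.76 = 0.7396.

0.7396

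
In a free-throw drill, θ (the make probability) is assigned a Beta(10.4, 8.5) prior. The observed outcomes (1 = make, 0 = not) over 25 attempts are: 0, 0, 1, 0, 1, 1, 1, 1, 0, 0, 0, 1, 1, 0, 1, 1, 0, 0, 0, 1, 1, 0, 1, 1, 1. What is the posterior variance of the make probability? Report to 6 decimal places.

The Beta prior is conjugate to a Binomial/Bernoulli likelihood; the update adds successes to α and failures to β.
Posterior: Beta(α+k, β+n−k) = Beta(10.4+14, 8.5+11) = Beta(24.4, 19.5).
Var = αβ/((α+β)²(α+β+1)) = 24.4·19.5/(43.9²·44.9) = 0.005499.

0.005499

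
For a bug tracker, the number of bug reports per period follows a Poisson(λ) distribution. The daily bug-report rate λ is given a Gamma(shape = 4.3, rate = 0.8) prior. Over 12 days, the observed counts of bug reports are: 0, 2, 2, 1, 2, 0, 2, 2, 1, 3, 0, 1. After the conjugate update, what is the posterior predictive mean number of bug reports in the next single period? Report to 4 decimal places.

With a Gamma(shape α, rate β) prior, the Poisson likelihood is conjugate: the posterior is Gamma(α + ΣXᵢ, β + n).
Sum of counts S = 16 over n = 12 days.
Posterior: Gamma(α+S, β+n) = Gamma(4.3+16, 0.8+12) = Gamma(20.3, 12.8).
The predictive distribution for one future period is NegBinom with mean α/β = 1.5859.

1.5859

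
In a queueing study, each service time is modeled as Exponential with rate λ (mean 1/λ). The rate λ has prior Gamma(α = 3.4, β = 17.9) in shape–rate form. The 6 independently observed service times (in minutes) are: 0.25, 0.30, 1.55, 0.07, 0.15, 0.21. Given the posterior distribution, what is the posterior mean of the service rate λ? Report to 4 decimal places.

With a Gamma(shape α, rate β) prior on the exponential rate λ, the posterior after n observations with total T = Σxᵢ is Gamma(α+n, β+T).
Sum of observations T = 2.53 minutes; n = 6.
Posterior: Gamma(3.4+6, 17.9+2.53) = Gamma(9.4, 20.43).
Posterior mean of λ = α/β = 9.4/20.43 = 0.4601.

0.4601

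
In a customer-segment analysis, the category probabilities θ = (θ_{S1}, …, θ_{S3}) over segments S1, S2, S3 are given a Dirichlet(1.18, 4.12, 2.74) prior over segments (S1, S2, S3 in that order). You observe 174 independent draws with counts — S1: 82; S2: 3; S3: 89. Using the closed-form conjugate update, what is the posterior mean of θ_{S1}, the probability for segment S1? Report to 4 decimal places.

0.4569

The Dirichlet prior is conjugate to the Multinomial likelihood: each posterior αⱼ = prior αⱼ + observed count nⱼ.
Posterior concentration: (83.18, 7.12, 91.74), total = 182.04.
E[θ_{S1}|data] = α_{S1}/Σα = 83.18/182.04 = 0.4569.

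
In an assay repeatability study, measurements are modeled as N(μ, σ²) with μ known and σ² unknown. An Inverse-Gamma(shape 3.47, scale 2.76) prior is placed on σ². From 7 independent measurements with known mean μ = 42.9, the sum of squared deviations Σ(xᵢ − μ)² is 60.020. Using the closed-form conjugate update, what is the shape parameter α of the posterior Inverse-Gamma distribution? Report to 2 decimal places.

6.97

With known mean μ and an Inverse-Gamma(α, β) prior on σ², the Normal likelihood is conjugate: posterior is Inv-Gamma(α + n/2, β + Σ(xᵢ−μ)²/2).
Posterior: Inv-Gamma(3.47 + 7/2, 2.76 + 60.020/2) = Inv-Gamma(6.97, 32.7700).
Posterior α = 6.97.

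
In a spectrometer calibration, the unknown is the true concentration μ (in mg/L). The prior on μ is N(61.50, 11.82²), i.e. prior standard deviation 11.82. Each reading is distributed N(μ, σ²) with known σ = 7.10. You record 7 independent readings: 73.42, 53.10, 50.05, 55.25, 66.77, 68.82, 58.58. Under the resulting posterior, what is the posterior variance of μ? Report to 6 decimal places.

For Normal data with known variance σ², a Normal(μ₀, σ₀²) prior on μ is conjugate. Posterior precision = 1/σ₀² + n/σ²; posterior mean is the precision-weighted average of μ₀ and x̄.
σ₀² = 11.82² = 139.7124, σ² = 7.10² = 50.41; σ² + n·σ₀² = 50.41 + 7·139.7124 = 1028.3968.
Posterior precision = 1/σ₀² + n/σ² = 1/139.7124 + 7/50.41 = (σ² + n·σ₀²)/(σ₀²σ²) = 1028.3968/(139.7124·50.41); posterior variance σₙ² = σ₀²σ²/(σ² + n·σ₀²) = 139.7124·50.41/1028.3968 = 6.848429.

6.848429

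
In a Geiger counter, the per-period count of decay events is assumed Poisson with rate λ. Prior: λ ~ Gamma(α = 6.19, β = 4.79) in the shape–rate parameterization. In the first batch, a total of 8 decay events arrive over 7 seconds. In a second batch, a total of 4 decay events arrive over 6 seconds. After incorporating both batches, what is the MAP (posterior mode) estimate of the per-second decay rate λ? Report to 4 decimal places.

With a Gamma(shape α, rate β) prior, the Poisson likelihood is conjugate: the posterior is Gamma(α + ΣXᵢ, β + n).
After batch 1: Gamma(α+S, β+n) = Gamma(6.19+8, 4.79+7) = Gamma(14.19, 11.79).
After batch 2: Gamma(α+S, β+n) = Gamma(14.19+4, 11.79+6) = Gamma(18.19, 17.79).
Mode of Gamma(α,β) for α≥1 is (α−1)/β = 17.19/17.79 = 0.9663.

0.9663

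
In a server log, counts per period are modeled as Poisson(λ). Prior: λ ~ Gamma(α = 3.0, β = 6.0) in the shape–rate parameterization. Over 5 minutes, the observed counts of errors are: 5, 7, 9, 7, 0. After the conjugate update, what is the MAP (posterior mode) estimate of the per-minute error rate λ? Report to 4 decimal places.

2.7273

With a Gamma(shape α, rate β) prior, the Poisson likelihood is conjugate: the posterior is Gamma(α + ΣXᵢ, β + n).
Sum of counts S = 28 over n = 5 minutes.
Posterior: Gamma(α+S, β+n) = Gamma(3.0+28, 6.0+5) = Gamma(31.0, 11.0).
Mode of Gamma(α,β) for α≥1 is (α−1)/β = 30.0/11.0 = 2.7273.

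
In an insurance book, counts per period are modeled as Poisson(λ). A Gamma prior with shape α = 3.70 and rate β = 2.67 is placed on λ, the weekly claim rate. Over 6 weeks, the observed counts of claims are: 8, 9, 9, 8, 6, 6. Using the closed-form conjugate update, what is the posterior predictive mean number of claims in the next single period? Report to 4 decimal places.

With a Gamma(shape α, rate β) prior, the Poisson likelihood is conjugate: the posterior is Gamma(α + ΣXᵢ, β + n).
Sum of counts S = 46 over n = 6 weeks.
Posterior: Gamma(α+S, β+n) = Gamma(3.70+46, 2.67+6) = Gamma(49.70, 8.67).
The predictive distribution for one future period is NegBinom with mean α/β = 5.7324.

5.7324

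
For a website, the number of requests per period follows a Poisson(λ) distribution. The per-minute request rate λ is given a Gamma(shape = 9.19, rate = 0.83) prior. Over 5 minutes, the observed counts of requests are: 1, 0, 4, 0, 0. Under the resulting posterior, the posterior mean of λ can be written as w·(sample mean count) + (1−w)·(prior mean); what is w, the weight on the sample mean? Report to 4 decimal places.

0.8576

With a Gamma(shape α, rate β) prior, the Poisson likelihood is conjugate: the posterior is Gamma(α + ΣXᵢ, β + n).
Posterior mean = (α₀+S)/(β₀+n) = [n/(β₀+n)]·(S/n) + [β₀/(β₀+n)]·(α₀/β₀), so only n and β₀ enter the weight.
Weight on data w = n/(β₀+n) = 5/(0.83+5) = 5/5.83 = 0.8576.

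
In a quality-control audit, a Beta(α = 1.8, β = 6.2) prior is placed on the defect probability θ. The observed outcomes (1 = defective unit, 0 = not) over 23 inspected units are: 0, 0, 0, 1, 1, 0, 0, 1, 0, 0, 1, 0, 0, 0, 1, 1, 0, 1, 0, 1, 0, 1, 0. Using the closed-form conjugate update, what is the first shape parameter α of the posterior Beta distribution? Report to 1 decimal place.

The Beta prior is conjugate to a Binomial/Bernoulli likelihood; the update adds successes to α and failures to β.
Posterior: Beta(α+k, β+n−k) = Beta(1.8+9, 6.2+14) = Beta(10.8, 20.2).
Posterior α = 10.8.

10.8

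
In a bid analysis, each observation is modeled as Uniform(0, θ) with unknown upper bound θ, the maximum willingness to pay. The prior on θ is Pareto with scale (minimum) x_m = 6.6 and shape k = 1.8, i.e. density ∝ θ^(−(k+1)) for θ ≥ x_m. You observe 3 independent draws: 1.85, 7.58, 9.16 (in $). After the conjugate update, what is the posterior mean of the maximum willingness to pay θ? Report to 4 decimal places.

A Pareto(scale x_m, shape k) prior on the upper bound θ of Uniform(0, θ) is conjugate: posterior is Pareto(max(x_m, max xᵢ), k + n).
Sample maximum = 9.16; prior scale x_m = 6.6 → posterior scale = max = 9.16.
Posterior shape = 1.8 + 3 = 4.8.
E[θ|data] = k·x_m/(k−1) = 4.8·9.16/3.8 = 11.5705.

11.5705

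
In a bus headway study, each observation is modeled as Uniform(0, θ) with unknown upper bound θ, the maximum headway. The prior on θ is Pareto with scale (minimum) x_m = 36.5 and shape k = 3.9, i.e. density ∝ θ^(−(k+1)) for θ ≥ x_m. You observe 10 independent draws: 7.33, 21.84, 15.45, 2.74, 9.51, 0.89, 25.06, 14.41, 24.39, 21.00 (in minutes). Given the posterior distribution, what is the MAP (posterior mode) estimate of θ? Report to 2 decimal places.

36.50

A Pareto(scale x_m, shape k) prior on the upper bound θ of Uniform(0, θ) is conjugate: posterior is Pareto(max(x_m, max xᵢ), k + n).
Sample maximum = 25.06; prior scale x_m = 36.5 → posterior scale = max = 36.50.
Posterior shape = 3.9 + 10 = 13.9.
The Pareto density is decreasing on [x_m, ∞), so the mode is x_m = 36.50.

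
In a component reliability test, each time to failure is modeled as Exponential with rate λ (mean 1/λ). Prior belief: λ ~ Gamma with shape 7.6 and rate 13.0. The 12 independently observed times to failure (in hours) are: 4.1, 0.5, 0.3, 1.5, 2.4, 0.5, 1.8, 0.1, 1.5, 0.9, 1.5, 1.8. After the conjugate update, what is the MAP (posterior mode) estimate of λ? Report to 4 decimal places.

0.6221

With a Gamma(shape α, rate β) prior on the exponential rate λ, the posterior after n observations with total T = Σxᵢ is Gamma(α+n, β+T).
Sum of observations T = 16.9 hours; n = 12.
Posterior: Gamma(7.6+12, 13.0+16.9) = Gamma(19.6, 29.9).
Mode = (α−1)/β = 0.6221.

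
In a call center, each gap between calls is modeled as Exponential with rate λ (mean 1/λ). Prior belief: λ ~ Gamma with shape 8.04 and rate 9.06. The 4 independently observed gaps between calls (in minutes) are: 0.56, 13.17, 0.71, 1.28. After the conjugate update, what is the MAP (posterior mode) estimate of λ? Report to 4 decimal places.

With a Gamma(shape α, rate β) prior on the exponential rate λ, the posterior after n observations with total T = Σxᵢ is Gamma(α+n, β+T).
Sum of observations T = 15.72 minutes; n = 4.
Posterior: Gamma(8.04+4, 9.06+15.72) = Gamma(12.04, 24.78).
Mode = (α−1)/β = 0.4455.

0.4455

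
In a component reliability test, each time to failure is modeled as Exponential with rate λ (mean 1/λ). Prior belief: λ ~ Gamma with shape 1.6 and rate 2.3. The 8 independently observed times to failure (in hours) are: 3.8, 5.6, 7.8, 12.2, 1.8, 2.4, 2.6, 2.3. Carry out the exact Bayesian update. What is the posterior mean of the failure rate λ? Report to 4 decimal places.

With a Gamma(shape α, rate β) prior on the exponential rate λ, the posterior after n observations with total T = Σxᵢ is Gamma(α+n, β+T).
Sum of observations T = 38.5 hours; n = 8.
Posterior: Gamma(1.6+8, 2.3+38.5) = Gamma(9.6, 40.8).
Posterior mean of λ = α/β = 9.6/40.8 = 0.2353.

0.2353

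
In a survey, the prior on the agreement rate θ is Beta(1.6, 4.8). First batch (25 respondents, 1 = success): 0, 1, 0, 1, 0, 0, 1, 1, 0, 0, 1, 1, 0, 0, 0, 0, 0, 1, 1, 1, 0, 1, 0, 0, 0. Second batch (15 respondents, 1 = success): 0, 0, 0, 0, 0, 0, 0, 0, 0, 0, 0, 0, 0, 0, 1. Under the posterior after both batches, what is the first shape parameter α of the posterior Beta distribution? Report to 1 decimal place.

The Beta prior is conjugate to a Binomial/Bernoulli likelihood; the update adds successes to α and failures to β.
After batch 1: Beta(1.6+10, 4.8+15) = Beta(11.6, 19.8).
After batch 2: Beta(11.6+1, 19.8+14) = Beta(12.6, 33.8).
Posterior α = 12.6.

12.6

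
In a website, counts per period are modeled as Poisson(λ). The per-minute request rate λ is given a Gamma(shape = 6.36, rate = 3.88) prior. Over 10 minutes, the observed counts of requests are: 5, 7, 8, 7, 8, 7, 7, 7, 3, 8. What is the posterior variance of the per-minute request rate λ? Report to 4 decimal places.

With a Gamma(shape α, rate β) prior, the Poisson likelihood is conjugate: the posterior is Gamma(α + ΣXᵢ, β + n).
Sum of counts S = 67 over n = 10 minutes.
Posterior: Gamma(α+S, β+n) = Gamma(6.36+67, 3.88+10) = Gamma(73.36, 13.88).
Var = α/β² = 73.36/13.88² = 0.3808.

0.3808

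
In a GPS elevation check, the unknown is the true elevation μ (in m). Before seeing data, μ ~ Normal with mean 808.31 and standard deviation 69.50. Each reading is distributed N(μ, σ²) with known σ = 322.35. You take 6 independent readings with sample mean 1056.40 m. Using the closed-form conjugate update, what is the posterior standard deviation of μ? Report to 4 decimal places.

61.4561

For Normal data with known variance σ², a Normal(μ₀, σ₀²) prior on μ is conjugate. Posterior precision = 1/σ₀² + n/σ²; posterior mean is the precision-weighted average of μ₀ and x̄.
σ₀² = 69.50² = 4830.25, σ² = 322.35² = 103909.5225; σ² + n·σ₀² = 103909.5225 + 6·4830.25 = 132891.0225.
Posterior precision = 1/σ₀² + n/σ² = 1/4830.25 + 6/103909.5225 = (σ² + n·σ₀²)/(σ₀²σ²) = 132891.0225/(4830.25·103909.5225); posterior variance σₙ² = σ₀²σ²/(σ² + n·σ₀²) = 4830.25·103909.5225/132891.0225 = 3776.846333.
Posterior SD = √σₙ² = √(4830.25·103909.5225/132891.0225) = 61.4561.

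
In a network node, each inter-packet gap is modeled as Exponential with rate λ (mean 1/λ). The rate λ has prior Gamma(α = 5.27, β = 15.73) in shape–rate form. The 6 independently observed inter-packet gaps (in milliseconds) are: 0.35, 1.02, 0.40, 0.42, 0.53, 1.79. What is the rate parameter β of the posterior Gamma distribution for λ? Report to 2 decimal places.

20.24

With a Gamma(shape α, rate β) prior on the exponential rate λ, the posterior after n observations with total T = Σxᵢ is Gamma(α+n, β+T).
Sum of observations T = 4.51 milliseconds; n = 6.
Posterior: Gamma(5.27+6, 15.73+4.51) = Gamma(11.27, 20.24).
Posterior β = 20.24.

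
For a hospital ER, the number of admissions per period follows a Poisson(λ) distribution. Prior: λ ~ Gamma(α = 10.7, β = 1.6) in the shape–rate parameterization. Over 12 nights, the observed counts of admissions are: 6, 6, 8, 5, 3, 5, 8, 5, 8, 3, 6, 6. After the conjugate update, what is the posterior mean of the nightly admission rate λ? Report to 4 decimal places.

5.8603

With a Gamma(shape α, rate β) prior, the Poisson likelihood is conjugate: the posterior is Gamma(α + ΣXᵢ, β + n).
Sum of counts S = 69 over n = 12 nights.
Posterior: Gamma(α+S, β+n) = Gamma(10.7+69, 1.6+12) = Gamma(79.7, 13.6).
Posterior mean = α/β = 79.7/13.6 = 5.8603.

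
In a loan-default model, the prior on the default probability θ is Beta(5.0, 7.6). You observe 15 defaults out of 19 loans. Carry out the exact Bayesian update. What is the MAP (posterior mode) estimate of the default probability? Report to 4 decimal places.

The Beta prior is conjugate to a Binomial/Bernoulli likelihood; the update adds successes to α and failures to β.
Posterior: Beta(α+k, β+n−k) = Beta(5.0+15, 7.6+4) = Beta(20.0, 11.6).
Mode of Beta(a,b) for a,b>1 is (a−1)/(a+b−2) = 19.0/29.6 = 0.6419.

0.6419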